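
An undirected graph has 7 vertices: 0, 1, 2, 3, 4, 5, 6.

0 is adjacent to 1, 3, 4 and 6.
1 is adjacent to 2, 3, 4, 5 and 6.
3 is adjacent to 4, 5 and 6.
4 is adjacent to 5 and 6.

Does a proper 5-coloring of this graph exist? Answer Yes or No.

Yes

The chromatic number is 5. 0, 1, 3, 4, 6 form a clique, so at least 5 colors are needed.
One proper 5-coloring: 0=e, 1=a, 2=b, 3=c, 4=b, 5=d, 6=d.
That is already a proper 5-coloring.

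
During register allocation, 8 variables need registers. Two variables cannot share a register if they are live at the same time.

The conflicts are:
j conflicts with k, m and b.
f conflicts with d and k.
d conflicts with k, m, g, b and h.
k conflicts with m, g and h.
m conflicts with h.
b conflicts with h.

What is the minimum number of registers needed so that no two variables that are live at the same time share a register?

d, k, m, h are mutually in conflict, so at least 4 registers are needed.
Using 4 registers: j=1, f=3, d=1, k=2, m=3, g=3, b=2, h=4. Every pair that conflicts lands in different registers.

4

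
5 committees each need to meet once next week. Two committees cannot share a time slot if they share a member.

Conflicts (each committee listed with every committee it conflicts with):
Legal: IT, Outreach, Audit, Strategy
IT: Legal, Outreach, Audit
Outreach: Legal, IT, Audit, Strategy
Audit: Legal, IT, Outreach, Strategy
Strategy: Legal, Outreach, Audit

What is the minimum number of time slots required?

Legal, Outreach, Audit, Strategy are mutually in conflict, so at least 4 time slots are needed.
4 time slots suffice: time slot 1 → {Audit}; time slot 2 → {Outreach}; time slot 3 → {Legal}; time slot 4 → {IT, Strategy}. Every pair that conflicts lands in different time slots.

4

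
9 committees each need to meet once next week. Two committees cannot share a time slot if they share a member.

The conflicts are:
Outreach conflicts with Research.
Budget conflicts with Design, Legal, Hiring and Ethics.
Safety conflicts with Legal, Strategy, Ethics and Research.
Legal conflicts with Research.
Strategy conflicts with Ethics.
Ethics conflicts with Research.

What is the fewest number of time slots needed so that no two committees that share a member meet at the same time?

Safety, Strategy, Ethics all conflict with each other, so at least 3 time slots are needed.
3 time slots suffice: time slot 1 → {Outreach, Budget, Safety}; time slot 2 → {Design, Legal, Hiring, Ethics}; time slot 3 → {Strategy, Research}. No two conflicting committees share a time slot.

3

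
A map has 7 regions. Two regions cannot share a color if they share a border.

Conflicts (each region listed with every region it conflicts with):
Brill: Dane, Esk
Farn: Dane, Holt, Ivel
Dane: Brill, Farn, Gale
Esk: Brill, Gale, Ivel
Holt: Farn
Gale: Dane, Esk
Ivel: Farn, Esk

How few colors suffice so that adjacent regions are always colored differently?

3

The cycle Dane-Brill-Esk-Ivel-Farn-Dane has odd length 5, so it cannot be 2-colored; at least 3 colors are needed.
One proper 3-coloring: Brill=3, Farn=1, Dane=2, Esk=1, Holt=2, Gale=3, Ivel=2. Every pair that conflicts lands in different colors.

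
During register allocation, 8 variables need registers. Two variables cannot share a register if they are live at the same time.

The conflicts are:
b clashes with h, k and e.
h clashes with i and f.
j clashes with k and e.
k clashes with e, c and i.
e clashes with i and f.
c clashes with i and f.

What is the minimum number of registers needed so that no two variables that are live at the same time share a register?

3

b, k, e pairwise conflict, so at least 3 registers are needed.
A valid assignment using 3 registers: b=3, h=1, j=3, k=2, e=1, c=1, i=3, f=2. Every pair that conflicts lands in different registers.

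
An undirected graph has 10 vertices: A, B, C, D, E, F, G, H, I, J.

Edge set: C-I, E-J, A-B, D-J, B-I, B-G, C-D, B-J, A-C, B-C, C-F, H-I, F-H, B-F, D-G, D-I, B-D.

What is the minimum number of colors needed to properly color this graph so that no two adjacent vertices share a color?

B, C, D, I form a clique, so at least 4 colors are needed.
A valid assignment using 4 colors: A=2, B=1, C=3, D=2, E=1, F=2, G=3, H=1, I=4, J=3. No two adjacent vertices share a color.

4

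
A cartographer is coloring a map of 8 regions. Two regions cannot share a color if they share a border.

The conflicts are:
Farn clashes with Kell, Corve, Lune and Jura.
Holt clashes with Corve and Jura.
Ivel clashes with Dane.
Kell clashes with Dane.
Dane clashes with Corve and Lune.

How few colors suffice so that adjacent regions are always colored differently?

2

Farn and Jura conflict, so at least 2 colors are needed.
2 colors suffice: Farn=1, Holt=1, Ivel=2, Kell=2, Dane=1, Corve=2, Lune=2, Jura=2. Each listed conflict is separated.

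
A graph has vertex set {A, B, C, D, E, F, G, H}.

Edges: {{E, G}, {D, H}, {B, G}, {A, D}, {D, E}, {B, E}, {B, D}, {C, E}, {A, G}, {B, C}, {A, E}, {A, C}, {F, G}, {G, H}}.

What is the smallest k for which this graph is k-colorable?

A, C, E are pairwise adjacent, so at least 3 colors are needed.
3 colors suffice: color red → {E, F, H}; color blue → {C, D, G}; color green → {A, B}. No two adjacent vertices share a color.

3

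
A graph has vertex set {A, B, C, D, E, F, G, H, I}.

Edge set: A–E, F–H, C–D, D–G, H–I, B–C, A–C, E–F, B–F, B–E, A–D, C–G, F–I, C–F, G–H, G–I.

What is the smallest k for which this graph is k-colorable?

B, E, F form a triangle, so at least 3 colors are needed.
One proper 3-coloring: A=1, B=3, C=2, D=3, E=2, F=1, G=1, H=3, I=2. No two adjacent vertices share a color.

3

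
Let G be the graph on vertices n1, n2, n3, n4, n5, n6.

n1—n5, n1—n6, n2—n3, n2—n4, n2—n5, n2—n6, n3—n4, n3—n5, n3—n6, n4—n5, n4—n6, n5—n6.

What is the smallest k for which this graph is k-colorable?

5

n2, n3, n4, n5, n6 are mutually adjacent (a clique of size 5), so at least 5 colors are needed.
One proper 5-coloring: n1=3, n2=3, n3=5, n4=4, n5=1, n6=2. Each edge has distinct colors on its endpoints.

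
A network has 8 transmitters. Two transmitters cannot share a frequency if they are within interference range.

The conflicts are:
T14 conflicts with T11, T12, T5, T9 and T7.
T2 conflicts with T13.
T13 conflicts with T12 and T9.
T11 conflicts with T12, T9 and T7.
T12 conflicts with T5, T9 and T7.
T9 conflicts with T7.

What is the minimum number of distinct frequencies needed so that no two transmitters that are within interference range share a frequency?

5

T14, T11, T12, T9, T7 pairwise conflict, so at least 5 frequencies are needed.
A valid assignment using 5 frequencies: T14=3, T2=1, T13=3, T11=5, T12=1, T5=2, T9=2, T7=4. Every pair that conflicts lands in different frequencies.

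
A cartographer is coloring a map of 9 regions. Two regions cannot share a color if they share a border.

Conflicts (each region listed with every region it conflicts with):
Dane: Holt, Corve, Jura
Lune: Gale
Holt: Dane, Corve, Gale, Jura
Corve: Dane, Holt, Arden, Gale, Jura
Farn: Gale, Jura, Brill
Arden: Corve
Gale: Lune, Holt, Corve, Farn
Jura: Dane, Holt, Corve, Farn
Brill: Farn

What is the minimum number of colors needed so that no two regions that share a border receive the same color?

Dane, Holt, Corve, Jura pairwise conflict, so at least 4 colors are needed.
4 colors suffice: Dane=4, Lune=1, Holt=2, Corve=1, Farn=1, Arden=2, Gale=3, Jura=3, Brill=2. No two conflicting regions share a color.

4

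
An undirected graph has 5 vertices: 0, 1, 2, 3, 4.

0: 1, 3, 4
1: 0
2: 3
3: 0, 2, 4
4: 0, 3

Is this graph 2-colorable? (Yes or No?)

0, 3, 4 are pairwise adjacent, so at least 3 colors are needed.
So 2 colors are not enough.

No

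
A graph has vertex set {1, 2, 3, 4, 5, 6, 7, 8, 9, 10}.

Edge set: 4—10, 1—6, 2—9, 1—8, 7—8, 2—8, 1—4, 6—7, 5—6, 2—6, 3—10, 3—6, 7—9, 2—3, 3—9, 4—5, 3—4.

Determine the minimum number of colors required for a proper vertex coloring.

2, 3, 6 are pairwise adjacent, so at least 3 colors are needed.
3 colors suffice: color red → {1, 3, 5, 7}; color blue → {4, 6, 8, 9}; color green → {2, 10}. Every edge joins two different colors.

3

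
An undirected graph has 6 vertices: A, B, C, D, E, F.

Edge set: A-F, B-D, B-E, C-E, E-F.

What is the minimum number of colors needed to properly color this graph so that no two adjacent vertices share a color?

2

E and F are adjacent, so at least 2 colors are needed.
A valid assignment using 2 colors: A=red, B=blue, C=blue, D=red, E=red, F=blue. No two adjacent vertices share a color.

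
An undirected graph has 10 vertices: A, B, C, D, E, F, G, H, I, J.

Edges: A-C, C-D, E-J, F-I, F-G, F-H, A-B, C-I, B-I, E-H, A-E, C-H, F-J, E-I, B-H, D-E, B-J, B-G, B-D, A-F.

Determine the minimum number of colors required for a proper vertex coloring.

B and D are adjacent, so at least 2 colors are needed.
One proper 2-coloring: A=2, B=1, C=1, D=2, E=1, F=1, G=2, H=2, I=2, J=2. No two adjacent vertices share a color.

2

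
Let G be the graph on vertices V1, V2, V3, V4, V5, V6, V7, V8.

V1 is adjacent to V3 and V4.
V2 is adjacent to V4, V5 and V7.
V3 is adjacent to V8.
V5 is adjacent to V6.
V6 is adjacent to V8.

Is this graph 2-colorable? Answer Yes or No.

The cycle V4-V2-V5-V6-V8-V3-V1-V4 has odd length 7, so it cannot be 2-colored; at least 3 colors are needed.
So 2 colors are not enough.

No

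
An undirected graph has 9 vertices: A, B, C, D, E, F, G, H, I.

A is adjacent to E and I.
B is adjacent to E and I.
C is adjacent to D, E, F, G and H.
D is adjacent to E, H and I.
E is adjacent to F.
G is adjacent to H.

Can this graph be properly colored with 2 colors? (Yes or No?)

C, E, F form a triangle, so at least 3 colors are needed.
So 2 colors are not enough.

No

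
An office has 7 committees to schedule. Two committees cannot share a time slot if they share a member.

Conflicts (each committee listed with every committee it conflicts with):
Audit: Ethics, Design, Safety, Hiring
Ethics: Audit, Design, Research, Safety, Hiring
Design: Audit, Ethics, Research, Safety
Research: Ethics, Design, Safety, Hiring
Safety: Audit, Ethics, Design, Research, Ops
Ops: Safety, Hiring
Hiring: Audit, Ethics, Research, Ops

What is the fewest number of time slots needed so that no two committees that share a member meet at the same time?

4

Ethics, Design, Research, Safety all conflict with each other, so at least 4 time slots are needed.
4 time slots suffice: time slot 1 → {Safety, Hiring}; time slot 2 → {Ethics, Ops}; time slot 3 → {Audit, Research}; time slot 4 → {Design}. No two conflicting committees share a time slot.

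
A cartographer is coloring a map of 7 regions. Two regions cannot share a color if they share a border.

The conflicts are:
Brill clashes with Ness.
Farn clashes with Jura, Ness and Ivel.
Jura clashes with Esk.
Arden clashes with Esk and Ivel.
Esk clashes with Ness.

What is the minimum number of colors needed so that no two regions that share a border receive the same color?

The cycle Ivel-Farn-Jura-Esk-Arden-Ivel has odd length 5, so it cannot be 2-colored; at least 3 colors are needed.
3 colors suffice: Brill=1, Farn=1, Jura=2, Arden=2, Esk=1, Ness=2, Ivel=3. No two conflicting regions share a color.

3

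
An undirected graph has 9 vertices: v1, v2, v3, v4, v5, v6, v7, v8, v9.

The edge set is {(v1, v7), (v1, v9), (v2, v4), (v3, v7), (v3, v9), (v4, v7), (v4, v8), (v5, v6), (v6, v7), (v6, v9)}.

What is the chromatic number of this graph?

v4 and v7 are adjacent, so at least 2 colors are needed.
2 colors suffice: color R → {v2, v5, v7, v8, v9}; color B → {v1, v3, v4, v6}. No two adjacent vertices share a color.

2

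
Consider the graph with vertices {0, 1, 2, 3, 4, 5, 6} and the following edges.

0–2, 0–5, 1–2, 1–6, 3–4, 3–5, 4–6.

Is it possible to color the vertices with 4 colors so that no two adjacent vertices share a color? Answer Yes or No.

Yes

The chromatic number is 3. The cycle 4-3-5-0-2-1-6-4 has odd length 7, so it cannot be 2-colored; at least 3 colors are needed.
One proper 3-coloring: 0=a, 1=a, 2=b, 3=b, 4=a, 5=c, 6=b.
Since 4 ≥ 3, a proper 4-coloring certainly exists.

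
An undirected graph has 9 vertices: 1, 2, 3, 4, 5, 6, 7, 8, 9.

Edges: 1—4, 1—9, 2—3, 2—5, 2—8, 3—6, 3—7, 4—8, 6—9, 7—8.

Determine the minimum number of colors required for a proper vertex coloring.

The cycle 1-4-8-2-3-6-9-1 has odd length 7, so it cannot be 2-colored; at least 3 colors are needed.
3 colors suffice: color red → {2, 4, 6, 7}; color blue → {1, 3, 5, 8}; color green → {9}. Each edge has distinct colors on its endpoints.

3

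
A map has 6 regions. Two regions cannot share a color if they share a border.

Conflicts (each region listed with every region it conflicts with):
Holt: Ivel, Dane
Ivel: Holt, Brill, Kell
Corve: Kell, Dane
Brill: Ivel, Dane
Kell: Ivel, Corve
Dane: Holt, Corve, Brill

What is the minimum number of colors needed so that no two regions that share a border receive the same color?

The cycle Dane-Brill-Ivel-Kell-Corve-Dane has odd length 5, so it cannot be 2-colored; at least 3 colors are needed.
3 colors suffice: color 1 → {Ivel, Dane}; color 2 → {Holt, Corve, Brill}; color 3 → {Kell}. No two conflicting regions share a color.

3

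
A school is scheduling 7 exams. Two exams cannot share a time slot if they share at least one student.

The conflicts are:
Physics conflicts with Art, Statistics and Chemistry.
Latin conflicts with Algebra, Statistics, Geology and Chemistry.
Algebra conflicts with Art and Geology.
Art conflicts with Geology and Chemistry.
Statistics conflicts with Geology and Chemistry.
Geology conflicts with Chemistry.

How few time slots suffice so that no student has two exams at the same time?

4

Latin, Statistics, Geology, Chemistry pairwise conflict, so at least 4 time slots are needed.
Using 4 time slots: Physics=2, Latin=3, Algebra=1, Art=3, Statistics=4, Geology=2, Chemistry=1. Each listed conflict is separated.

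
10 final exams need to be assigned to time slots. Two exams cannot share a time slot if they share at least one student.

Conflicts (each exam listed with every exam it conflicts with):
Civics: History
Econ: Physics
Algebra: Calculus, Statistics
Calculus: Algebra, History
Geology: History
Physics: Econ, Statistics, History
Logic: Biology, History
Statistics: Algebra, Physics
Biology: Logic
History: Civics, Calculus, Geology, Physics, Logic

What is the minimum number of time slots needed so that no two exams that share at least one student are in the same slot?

3

The cycle Statistics-Physics-History-Calculus-Algebra-Statistics has odd length 5, so it cannot be 2-colored; at least 3 time slots are needed.
3 time slots suffice: Civics=2, Econ=1, Algebra=1, Calculus=2, Geology=2, Physics=2, Logic=2, Statistics=3, Biology=1, History=1. No two conflicting exams share a time slot.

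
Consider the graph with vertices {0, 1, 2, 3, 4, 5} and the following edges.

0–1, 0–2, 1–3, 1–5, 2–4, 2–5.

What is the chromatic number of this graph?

2

0 and 1 are adjacent, so at least 2 colors are needed.
2 colors suffice: color a → {1, 2}; color b → {0, 3, 4, 5}. Every edge joins two different colors.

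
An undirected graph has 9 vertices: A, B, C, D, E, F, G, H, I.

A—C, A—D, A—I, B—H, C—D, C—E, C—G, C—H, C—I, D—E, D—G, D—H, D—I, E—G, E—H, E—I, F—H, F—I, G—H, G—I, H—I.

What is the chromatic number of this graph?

C, D, E, G, H, I are mutually adjacent (a clique of size 6), so at least 6 colors are needed.
6 colors suffice: A=1, B=2, C=3, D=4, E=6, F=3, G=5, H=1, I=2. Each edge has distinct colors on its endpoints.

6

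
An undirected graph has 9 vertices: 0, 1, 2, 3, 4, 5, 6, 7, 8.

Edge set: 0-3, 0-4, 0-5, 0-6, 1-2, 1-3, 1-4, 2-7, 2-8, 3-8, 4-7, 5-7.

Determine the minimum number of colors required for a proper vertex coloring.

1 and 4 are adjacent, so at least 2 colors are needed.
2 colors suffice: color red → {0, 1, 7, 8}; color blue → {2, 3, 4, 5, 6}. No two adjacent vertices share a color.

2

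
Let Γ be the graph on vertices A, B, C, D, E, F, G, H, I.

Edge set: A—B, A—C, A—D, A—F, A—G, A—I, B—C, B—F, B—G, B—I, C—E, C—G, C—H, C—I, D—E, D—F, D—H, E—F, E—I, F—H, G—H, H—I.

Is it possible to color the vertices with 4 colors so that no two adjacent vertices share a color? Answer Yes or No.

The chromatic number is 4. A, B, C, G are mutually adjacent (a clique of size 4), so at least 4 colors are needed.
One proper 4-coloring: A=red, B=green, C=blue, D=green, E=red, F=blue, G=yellow, H=red, I=yellow.
That is already a proper 4-coloring.

Yes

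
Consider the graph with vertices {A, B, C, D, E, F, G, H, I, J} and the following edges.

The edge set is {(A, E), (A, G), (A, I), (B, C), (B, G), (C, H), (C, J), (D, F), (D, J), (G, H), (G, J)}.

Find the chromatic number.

2

A and E are adjacent, so at least 2 colors are needed.
2 colors suffice: A=2, B=2, C=1, D=1, E=1, F=2, G=1, H=2, I=1, J=2. No two adjacent vertices share a color.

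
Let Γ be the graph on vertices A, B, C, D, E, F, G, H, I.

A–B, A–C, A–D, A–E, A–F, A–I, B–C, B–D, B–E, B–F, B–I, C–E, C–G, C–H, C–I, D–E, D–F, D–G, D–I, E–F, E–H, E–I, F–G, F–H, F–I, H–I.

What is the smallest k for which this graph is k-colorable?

A, B, D, E, F, I form a clique, so at least 6 colors are needed.
6 colors suffice: color 1 → {C, F}; color 2 → {E, G}; color 3 → {I}; color 4 → {A, H}; color 5 → {B}; color 6 → {D}. Each edge has distinct colors on its endpoints.

6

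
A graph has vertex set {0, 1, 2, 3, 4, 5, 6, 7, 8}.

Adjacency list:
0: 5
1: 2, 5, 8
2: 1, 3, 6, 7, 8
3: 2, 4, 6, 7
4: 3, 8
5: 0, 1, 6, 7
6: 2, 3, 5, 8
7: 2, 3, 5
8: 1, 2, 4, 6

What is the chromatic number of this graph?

3

1, 2, 8 form a triangle, so at least 3 colors are needed.
One proper 3-coloring: 0=blue, 1=green, 2=red, 3=blue, 4=red, 5=red, 6=green, 7=green, 8=blue. Each edge has distinct colors on its endpoints.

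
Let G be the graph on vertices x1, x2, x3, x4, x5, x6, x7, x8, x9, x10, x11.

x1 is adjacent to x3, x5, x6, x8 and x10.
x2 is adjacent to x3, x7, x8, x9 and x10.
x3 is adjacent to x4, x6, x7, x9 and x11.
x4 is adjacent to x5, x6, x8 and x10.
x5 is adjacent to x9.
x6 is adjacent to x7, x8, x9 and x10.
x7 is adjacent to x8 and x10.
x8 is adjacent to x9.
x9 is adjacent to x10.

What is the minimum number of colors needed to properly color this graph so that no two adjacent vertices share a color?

x6, x7, x8 are mutually adjacent, so at least 3 colors are needed.
3 colors suffice: color 1 → {x2, x5, x6, x11}; color 2 → {x3, x8, x10}; color 3 → {x1, x4, x7, x9}. No two adjacent vertices share a color.

3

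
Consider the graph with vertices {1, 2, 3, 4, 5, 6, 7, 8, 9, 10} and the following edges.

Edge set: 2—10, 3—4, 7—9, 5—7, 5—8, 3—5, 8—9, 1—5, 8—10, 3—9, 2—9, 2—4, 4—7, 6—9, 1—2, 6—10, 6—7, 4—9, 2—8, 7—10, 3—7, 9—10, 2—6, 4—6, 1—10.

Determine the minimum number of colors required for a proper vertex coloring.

4

2, 8, 9, 10 are mutually adjacent (a clique of size 4), so at least 4 colors are needed.
4 colors suffice: color red → {5, 9}; color blue → {2, 7}; color green → {4, 10}; color yellow → {1, 3, 6, 8}. Each edge has distinct colors on its endpoints.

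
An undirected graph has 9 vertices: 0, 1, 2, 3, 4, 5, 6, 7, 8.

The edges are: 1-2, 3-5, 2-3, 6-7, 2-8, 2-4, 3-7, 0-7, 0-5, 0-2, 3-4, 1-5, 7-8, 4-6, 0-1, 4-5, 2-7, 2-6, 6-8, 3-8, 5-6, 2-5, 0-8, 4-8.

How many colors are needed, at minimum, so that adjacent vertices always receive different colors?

4

0, 1, 2, 5 form a clique, so at least 4 colors are needed.
A valid assignment using 4 colors: 0=d, 1=c, 2=a, 3=d, 4=c, 5=b, 6=d, 7=c, 8=b. Each edge has distinct colors on its endpoints.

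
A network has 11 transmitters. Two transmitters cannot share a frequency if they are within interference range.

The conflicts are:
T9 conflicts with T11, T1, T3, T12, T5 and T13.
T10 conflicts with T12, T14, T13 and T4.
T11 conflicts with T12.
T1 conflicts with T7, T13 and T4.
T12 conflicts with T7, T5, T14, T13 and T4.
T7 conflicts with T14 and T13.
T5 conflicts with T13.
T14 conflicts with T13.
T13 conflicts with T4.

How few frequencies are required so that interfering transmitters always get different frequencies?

4

T10, T12, T13, T4 pairwise conflict, so at least 4 frequencies are needed.
4 frequencies suffice: frequency 1 → {T1, T3, T12}; frequency 2 → {T11, T13}; frequency 3 → {T9, T14, T4}; frequency 4 → {T10, T7, T5}. Every pair that conflicts lands in different frequencies.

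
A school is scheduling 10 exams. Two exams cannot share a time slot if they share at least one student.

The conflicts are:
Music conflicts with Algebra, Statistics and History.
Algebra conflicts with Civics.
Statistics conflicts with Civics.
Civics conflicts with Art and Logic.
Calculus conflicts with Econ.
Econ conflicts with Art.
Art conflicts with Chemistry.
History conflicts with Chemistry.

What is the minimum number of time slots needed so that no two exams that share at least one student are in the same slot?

2

Algebra and Civics conflict, so at least 2 time slots are needed.
A valid assignment using 2 time slots: Music=1, Algebra=2, Statistics=2, Civics=1, Calculus=2, Econ=1, Art=2, Logic=2, History=2, Chemistry=1. No two conflicting exams share a time slot.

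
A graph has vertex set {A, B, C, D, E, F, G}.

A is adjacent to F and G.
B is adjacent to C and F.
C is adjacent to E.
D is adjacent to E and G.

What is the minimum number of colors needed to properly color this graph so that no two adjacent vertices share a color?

3

The cycle G-A-F-B-C-E-D-G has odd length 7, so it cannot be 2-colored; at least 3 colors are needed.
3 colors suffice: color 1 → {A, B, D}; color 2 → {E, F, G}; color 3 → {C}. Every edge joins two different colors.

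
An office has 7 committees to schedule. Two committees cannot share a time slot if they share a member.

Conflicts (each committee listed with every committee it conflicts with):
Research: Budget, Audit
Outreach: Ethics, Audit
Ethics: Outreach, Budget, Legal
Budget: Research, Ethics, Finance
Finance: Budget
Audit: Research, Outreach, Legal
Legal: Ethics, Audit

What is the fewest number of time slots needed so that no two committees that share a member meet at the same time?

The cycle Ethics-Legal-Audit-Research-Budget-Ethics has odd length 5, so it cannot be 2-colored; at least 3 time slots are needed.
3 time slots suffice: time slot 1 → {Ethics, Finance, Audit}; time slot 2 → {Outreach, Budget, Legal}; time slot 3 → {Research}. No two conflicting committees share a time slot.

3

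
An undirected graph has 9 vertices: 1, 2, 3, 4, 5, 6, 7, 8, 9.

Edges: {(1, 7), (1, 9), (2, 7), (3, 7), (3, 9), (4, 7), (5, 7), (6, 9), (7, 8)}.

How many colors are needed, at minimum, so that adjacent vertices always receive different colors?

2

6 and 9 are adjacent, so at least 2 colors are needed.
2 colors suffice: 1=b, 2=b, 3=b, 4=b, 5=b, 6=b, 7=a, 8=b, 9=a. Each edge has distinct colors on its endpoints.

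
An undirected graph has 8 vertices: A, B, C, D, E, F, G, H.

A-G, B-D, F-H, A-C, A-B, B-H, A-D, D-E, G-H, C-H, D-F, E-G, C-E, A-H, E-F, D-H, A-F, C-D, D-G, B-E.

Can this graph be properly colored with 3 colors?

A, D, F, H are pairwise adjacent (a clique of size 4), so at least 4 colors are needed.
So 3 colors are not enough.

No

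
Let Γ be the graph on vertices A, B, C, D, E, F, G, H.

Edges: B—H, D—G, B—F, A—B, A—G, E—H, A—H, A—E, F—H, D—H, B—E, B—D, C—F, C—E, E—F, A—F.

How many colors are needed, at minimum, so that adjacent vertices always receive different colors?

5

A, B, E, F, H are mutually adjacent (a clique of size 5), so at least 5 colors are needed.
5 colors suffice: color red → {B, C, G}; color blue → {D, F}; color green → {A}; color yellow → {H}; color purple → {E}. No two adjacent vertices share a color.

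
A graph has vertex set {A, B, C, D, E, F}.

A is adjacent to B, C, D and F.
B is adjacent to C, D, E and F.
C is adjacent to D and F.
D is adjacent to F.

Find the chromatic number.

5

A, B, C, D, F are pairwise adjacent (a clique of size 5), so at least 5 colors are needed.
5 colors suffice: color 1 → {B}; color 2 → {D, E}; color 3 → {F}; color 4 → {A}; color 5 → {C}. No two adjacent vertices share a color.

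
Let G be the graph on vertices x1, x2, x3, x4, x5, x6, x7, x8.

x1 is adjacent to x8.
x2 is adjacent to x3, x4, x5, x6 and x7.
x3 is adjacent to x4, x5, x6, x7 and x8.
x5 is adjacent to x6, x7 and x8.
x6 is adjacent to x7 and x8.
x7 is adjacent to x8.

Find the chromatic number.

x2, x3, x5, x6, x7 are pairwise adjacent (a clique of size 5), so at least 5 colors are needed.
5 colors suffice: color 1 → {x1, x3}; color 2 → {x2, x8}; color 3 → {x4, x5}; color 4 → {x6}; color 5 → {x7}. Each edge has distinct colors on its endpoints.

5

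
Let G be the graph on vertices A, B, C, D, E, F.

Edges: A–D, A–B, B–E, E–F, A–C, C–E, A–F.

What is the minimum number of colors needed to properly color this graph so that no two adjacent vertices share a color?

2

E and F are adjacent, so at least 2 colors are needed.
2 colors suffice: A=red, B=blue, C=blue, D=blue, E=red, F=blue. Every edge joins two different colors.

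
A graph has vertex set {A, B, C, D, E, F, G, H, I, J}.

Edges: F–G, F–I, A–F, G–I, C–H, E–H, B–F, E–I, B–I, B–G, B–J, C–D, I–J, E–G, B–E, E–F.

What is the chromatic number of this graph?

5

B, E, F, G, I form a clique, so at least 5 colors are needed.
One proper 5-coloring: A=1, B=2, C=2, D=1, E=3, F=4, G=5, H=1, I=1, J=3. Each edge has distinct colors on its endpoints.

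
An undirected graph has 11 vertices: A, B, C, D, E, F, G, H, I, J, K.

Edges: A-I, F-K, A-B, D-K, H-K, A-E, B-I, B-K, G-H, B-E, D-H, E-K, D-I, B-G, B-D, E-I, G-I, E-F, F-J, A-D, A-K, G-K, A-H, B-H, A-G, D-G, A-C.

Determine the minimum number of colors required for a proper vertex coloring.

6

A, B, D, G, H, K form a clique, so at least 6 colors are needed.
6 colors suffice: color 1 → {A, F}; color 2 → {B, C, J}; color 3 → {I, K}; color 4 → {E, G}; color 5 → {D}; color 6 → {H}. Each edge has distinct colors on its endpoints.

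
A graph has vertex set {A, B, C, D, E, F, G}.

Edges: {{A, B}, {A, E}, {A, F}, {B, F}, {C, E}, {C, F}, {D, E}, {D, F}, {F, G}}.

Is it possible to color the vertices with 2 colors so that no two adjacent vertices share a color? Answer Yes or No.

A, B, F are mutually adjacent, so at least 3 colors are needed.
So 2 colors are not enough.

No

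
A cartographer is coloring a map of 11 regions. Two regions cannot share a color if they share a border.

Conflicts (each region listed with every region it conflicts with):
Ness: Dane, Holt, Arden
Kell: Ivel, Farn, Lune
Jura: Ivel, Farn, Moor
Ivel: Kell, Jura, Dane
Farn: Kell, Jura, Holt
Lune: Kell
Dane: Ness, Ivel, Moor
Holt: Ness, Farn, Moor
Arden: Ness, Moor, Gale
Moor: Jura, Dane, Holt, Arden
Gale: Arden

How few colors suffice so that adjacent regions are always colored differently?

Ivel and Dane conflict, so at least 2 colors are needed.
One proper 2-coloring: Ness=1, Kell=2, Jura=2, Ivel=1, Farn=1, Lune=1, Dane=2, Holt=2, Arden=2, Moor=1, Gale=1. Every pair that conflicts lands in different colors.

2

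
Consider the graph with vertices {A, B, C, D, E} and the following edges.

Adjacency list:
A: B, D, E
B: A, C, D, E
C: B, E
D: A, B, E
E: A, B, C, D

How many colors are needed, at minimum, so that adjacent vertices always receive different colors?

A, B, D, E are mutually adjacent (a clique of size 4), so at least 4 colors are needed.
One proper 4-coloring: A=3, B=1, C=3, D=4, E=2. Each edge has distinct colors on its endpoints.

4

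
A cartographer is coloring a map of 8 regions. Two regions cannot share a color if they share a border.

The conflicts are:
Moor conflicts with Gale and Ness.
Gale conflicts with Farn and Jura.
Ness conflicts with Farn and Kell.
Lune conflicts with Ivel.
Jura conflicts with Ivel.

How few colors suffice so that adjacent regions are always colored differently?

2

Lune and Ivel conflict, so at least 2 colors are needed.
2 colors suffice: color 1 → {Gale, Ness, Ivel}; color 2 → {Moor, Lune, Farn, Jura, Kell}. Every pair that conflicts lands in different colors.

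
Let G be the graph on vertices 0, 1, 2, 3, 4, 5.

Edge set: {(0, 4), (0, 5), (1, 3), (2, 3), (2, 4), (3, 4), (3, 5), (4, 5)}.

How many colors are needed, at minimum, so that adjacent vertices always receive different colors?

3, 4, 5 are mutually adjacent, so at least 3 colors are needed.
A valid assignment using 3 colors: 0=blue, 1=red, 2=green, 3=blue, 4=red, 5=green. No two adjacent vertices share a color.

3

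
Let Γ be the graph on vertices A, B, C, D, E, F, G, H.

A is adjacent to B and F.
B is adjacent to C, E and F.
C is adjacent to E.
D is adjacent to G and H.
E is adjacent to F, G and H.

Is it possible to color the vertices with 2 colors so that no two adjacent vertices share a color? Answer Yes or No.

A, B, F are mutually adjacent, so at least 3 colors are needed.
So 2 colors are not enough.

No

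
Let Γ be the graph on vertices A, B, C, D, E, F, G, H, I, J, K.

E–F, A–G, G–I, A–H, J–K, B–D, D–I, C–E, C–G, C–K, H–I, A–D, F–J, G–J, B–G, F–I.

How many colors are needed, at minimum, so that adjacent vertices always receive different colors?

The cycle C-G-I-F-E-C has odd length 5, so it cannot be 2-colored; at least 3 colors are needed.
3 colors suffice: color 1 → {D, F, G, H, K}; color 2 → {A, B, C, I, J}; color 3 → {E}. Each edge has distinct colors on its endpoints.

3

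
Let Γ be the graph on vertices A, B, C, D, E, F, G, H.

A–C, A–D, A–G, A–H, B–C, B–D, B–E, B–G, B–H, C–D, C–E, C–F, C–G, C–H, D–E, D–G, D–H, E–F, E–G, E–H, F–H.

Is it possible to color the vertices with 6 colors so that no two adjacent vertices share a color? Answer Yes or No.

The chromatic number is 5. B, C, D, E, G form a clique, so at least 5 colors are needed.
5 colors suffice: color red → {C}; color blue → {D, F}; color green → {G, H}; color yellow → {A, E}; color purple → {B}.
Since 6 ≥ 5, a proper 6-coloring certainly exists.

Yes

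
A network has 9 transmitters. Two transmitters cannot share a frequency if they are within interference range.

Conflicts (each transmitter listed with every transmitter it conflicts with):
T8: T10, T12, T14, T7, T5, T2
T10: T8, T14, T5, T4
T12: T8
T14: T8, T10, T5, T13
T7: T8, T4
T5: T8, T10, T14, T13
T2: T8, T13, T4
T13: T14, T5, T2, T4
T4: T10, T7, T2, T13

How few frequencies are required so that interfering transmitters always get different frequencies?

4

T8, T10, T14, T5 pairwise conflict, so at least 4 frequencies are needed.
A valid assignment using 4 frequencies: T8=1, T10=4, T12=2, T14=2, T7=2, T5=3, T2=2, T13=4, T4=1. Each listed conflict is separated.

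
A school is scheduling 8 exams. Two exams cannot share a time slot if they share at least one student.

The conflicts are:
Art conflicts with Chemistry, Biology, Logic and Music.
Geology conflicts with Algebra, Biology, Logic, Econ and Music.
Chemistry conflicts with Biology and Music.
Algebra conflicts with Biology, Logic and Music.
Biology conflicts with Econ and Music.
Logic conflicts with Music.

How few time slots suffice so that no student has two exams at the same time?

4

Art, Chemistry, Biology, Music are mutually in conflict, so at least 4 time slots are needed.
4 time slots suffice: time slot 1 → {Econ, Music}; time slot 2 → {Biology, Logic}; time slot 3 → {Art, Geology}; time slot 4 → {Chemistry, Algebra}. Each listed conflict is separated.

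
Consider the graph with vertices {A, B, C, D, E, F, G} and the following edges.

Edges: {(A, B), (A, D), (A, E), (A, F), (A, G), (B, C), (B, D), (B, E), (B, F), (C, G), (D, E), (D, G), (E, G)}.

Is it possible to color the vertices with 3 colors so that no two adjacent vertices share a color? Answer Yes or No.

No

A, D, E, G are pairwise adjacent (a clique of size 4), so at least 4 colors are needed.
So 3 colors are not enough.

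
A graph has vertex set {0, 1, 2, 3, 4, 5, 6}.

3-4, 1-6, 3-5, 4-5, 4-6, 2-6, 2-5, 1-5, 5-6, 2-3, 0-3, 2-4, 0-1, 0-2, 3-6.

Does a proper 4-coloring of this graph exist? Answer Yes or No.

2, 3, 4, 5, 6 are mutually adjacent (a clique of size 5), so at least 5 colors are needed.
So 4 colors are not enough.

No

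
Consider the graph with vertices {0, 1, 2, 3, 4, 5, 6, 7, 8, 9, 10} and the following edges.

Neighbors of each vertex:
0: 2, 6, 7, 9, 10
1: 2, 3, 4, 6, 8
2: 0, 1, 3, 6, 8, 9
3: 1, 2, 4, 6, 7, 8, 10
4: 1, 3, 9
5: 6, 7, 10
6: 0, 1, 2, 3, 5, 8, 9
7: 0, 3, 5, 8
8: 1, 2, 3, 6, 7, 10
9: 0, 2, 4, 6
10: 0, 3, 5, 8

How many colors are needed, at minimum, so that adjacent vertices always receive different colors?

5

1, 2, 3, 6, 8 form a clique, so at least 5 colors are needed.
5 colors suffice: color red → {4, 6, 7, 10}; color blue → {0, 3, 5}; color green → {2}; color yellow → {8, 9}; color purple → {1}. Every edge joins two different colors.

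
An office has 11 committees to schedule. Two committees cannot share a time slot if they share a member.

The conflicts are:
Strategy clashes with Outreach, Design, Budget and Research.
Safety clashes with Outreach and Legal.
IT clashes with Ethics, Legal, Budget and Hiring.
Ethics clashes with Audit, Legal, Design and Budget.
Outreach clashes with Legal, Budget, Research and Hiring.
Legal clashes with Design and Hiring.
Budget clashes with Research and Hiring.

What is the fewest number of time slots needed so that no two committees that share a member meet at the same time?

4

Strategy, Outreach, Budget, Research all conflict with each other, so at least 4 time slots are needed.
A valid assignment using 4 time slots: Strategy=3, Safety=3, IT=3, Ethics=2, Outreach=2, Audit=1, Legal=1, Design=4, Budget=1, Research=4, Hiring=4. Each listed conflict is separated.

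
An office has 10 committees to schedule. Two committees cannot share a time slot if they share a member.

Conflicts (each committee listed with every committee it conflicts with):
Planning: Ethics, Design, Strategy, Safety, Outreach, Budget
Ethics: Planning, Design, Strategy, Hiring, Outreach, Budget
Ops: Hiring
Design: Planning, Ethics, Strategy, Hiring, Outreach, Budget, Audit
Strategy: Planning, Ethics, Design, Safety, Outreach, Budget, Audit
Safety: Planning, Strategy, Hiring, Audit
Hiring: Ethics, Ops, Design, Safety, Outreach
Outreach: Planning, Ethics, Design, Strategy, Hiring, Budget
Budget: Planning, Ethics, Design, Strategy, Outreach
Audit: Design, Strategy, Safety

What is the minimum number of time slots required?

Planning, Ethics, Design, Strategy, Outreach, Budget are mutually in conflict, so at least 6 time slots are needed.
6 time slots suffice: Planning=3, Ethics=4, Ops=1, Design=1, Strategy=2, Safety=1, Hiring=2, Outreach=5, Budget=6, Audit=3. No two conflicting committees share a time slot.

6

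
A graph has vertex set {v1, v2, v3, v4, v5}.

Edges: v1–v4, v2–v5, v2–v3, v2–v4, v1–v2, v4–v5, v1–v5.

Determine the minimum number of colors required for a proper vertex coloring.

4

v1, v2, v4, v5 are pairwise adjacent (a clique of size 4), so at least 4 colors are needed.
A valid assignment using 4 colors: v1=4, v2=1, v3=2, v4=2, v5=3. No two adjacent vertices share a color.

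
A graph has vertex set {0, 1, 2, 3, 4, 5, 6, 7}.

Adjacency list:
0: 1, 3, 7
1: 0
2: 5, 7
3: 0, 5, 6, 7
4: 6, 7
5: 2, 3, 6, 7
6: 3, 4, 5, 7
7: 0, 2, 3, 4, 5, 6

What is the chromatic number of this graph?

3, 5, 6, 7 are pairwise adjacent (a clique of size 4), so at least 4 colors are needed.
4 colors suffice: color red → {1, 7}; color blue → {2, 3, 4}; color green → {0, 5}; color yellow → {6}. Each edge has distinct colors on its endpoints.

4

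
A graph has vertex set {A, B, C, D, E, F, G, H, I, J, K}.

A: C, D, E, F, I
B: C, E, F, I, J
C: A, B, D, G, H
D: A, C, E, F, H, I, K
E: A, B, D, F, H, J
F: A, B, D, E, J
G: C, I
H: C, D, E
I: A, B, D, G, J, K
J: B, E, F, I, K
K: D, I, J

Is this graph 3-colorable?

A, D, E, F are pairwise adjacent (a clique of size 4), so at least 4 colors are needed.
So 3 colors are not enough.

No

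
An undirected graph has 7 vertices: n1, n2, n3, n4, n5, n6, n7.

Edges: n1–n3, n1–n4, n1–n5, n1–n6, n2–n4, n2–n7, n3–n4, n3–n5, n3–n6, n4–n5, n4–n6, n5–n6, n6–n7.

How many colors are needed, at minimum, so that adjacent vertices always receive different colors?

n1, n3, n4, n5, n6 form a clique, so at least 5 colors are needed.
One proper 5-coloring: n1=yellow, n2=red, n3=green, n4=blue, n5=purple, n6=red, n7=blue. Each edge has distinct colors on its endpoints.

5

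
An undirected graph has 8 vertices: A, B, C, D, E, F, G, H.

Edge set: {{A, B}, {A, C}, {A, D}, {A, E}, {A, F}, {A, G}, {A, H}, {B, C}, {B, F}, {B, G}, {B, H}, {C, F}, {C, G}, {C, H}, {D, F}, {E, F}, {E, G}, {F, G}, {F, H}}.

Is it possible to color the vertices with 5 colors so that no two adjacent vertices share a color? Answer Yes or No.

The chromatic number is 5. A, B, C, F, G are pairwise adjacent (a clique of size 5), so at least 5 colors are needed.
5 colors suffice: color red → {F}; color blue → {A}; color green → {D, G, H}; color yellow → {C, E}; color purple → {B}.
That is already a proper 5-coloring.

Yes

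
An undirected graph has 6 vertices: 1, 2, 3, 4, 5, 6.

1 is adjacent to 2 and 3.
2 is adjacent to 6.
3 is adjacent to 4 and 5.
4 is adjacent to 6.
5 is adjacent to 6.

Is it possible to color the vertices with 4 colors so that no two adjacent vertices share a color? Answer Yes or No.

The chromatic number is 3. The cycle 2-6-5-3-1-2 has odd length 5, so it cannot be 2-colored; at least 3 colors are needed.
One proper 3-coloring: 1=blue, 2=green, 3=red, 4=blue, 5=blue, 6=red.
Since 4 ≥ 3, a proper 4-coloring certainly exists.

Yes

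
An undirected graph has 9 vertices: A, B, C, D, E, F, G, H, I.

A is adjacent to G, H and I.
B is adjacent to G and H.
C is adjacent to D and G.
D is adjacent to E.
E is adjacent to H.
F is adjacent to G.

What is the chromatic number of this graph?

E and H are adjacent, so at least 2 colors are needed.
A valid assignment using 2 colors: A=2, B=2, C=2, D=1, E=2, F=2, G=1, H=1, I=1. No two adjacent vertices share a color.

2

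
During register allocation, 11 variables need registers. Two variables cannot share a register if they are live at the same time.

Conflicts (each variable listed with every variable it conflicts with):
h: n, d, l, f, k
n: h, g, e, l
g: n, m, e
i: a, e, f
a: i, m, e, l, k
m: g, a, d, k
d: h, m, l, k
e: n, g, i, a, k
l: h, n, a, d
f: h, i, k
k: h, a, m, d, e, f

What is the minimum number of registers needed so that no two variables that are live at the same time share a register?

3

h, f, k all conflict with each other, so at least 3 registers are needed.
Using 3 registers: h=3, n=2, g=1, i=1, a=2, m=3, d=2, e=3, l=1, f=2, k=1. No two conflicting variables share a register.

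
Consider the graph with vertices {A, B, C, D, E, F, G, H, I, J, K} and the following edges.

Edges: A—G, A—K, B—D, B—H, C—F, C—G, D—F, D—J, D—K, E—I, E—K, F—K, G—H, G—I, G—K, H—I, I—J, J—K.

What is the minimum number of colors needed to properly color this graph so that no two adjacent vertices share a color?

D, F, K form a triangle, so at least 3 colors are needed.
3 colors suffice: color 1 → {B, C, I, K}; color 2 → {D, E, G}; color 3 → {A, F, H, J}. Every edge joins two different colors.

3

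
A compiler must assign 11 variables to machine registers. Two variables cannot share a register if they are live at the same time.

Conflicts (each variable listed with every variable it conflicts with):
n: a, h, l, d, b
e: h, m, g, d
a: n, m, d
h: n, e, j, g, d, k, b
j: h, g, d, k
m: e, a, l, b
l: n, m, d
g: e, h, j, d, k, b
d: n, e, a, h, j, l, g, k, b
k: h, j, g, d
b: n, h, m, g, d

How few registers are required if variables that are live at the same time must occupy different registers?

5

h, j, g, d, k all conflict with each other, so at least 5 registers are needed.
A valid assignment using 5 registers: n=3, e=4, a=2, h=2, j=4, m=1, l=2, g=3, d=1, k=5, b=4. Each listed conflict is separated.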